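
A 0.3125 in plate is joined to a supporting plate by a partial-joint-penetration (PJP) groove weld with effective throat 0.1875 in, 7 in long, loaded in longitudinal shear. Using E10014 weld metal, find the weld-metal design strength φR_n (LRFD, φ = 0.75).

φR_n ≈ 59.1 kips

E100XX → F_EXX = 100 ksi.
Effective throat (given) t_e = 0.1875 in.
A_we = 0.1875 × 7 = 1.312 in².
F_nw = 0.6 F_EXX = 60 ksi.
φR_n = 0.75 × 60 × 1.312 = 59.06 kips.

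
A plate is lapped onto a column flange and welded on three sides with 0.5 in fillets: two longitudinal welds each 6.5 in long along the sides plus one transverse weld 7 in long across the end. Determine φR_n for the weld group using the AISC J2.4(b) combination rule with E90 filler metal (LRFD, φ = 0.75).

φR_n ≈ 309 kip

E90XX → F_EXX = 90 ksi.
t_e = 0.707 × 0.5 = 0.3535 in.
R_nwl = 0.6 × 90 × 0.3535 × 13 = 248.2 kip (longitudinal, 2 welds).
R_nwt = 0.6 × 90 × 0.3535 × 7 = 133.6 kip (transverse, base value).
(i) R_nwl + R_nwt = 381.8 kip; (ii) 0.85 R_nwl + 1.5 R_nwt = 411.4 kip.
R_n = max = 411.4 kip [governs: (ii)]; φR_n = 308.5 kip.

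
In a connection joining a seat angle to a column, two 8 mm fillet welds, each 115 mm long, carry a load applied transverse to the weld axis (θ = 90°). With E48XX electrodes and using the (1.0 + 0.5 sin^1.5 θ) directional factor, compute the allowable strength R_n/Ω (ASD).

E48XX → F_EXX = 480 MPa.
t_e = 0.707 × 8 = 5.656 mm; A_we = 5.656 × 230 = 1301 mm².
Directional factor: 1.0 + 0.5 sin^1.5(90°) = 1.5.
F_nw = 0.6 × 480 × 1.5 = 432 MPa.
R_n/Ω = (432 × 1301) / 2.0 × 10⁻³ = 281 kN.

R_n/Ω ≈ 281 kN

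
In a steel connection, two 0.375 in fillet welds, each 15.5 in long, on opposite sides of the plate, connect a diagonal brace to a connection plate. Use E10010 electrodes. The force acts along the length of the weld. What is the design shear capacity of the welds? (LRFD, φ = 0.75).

E100XX → F_EXX = 100 ksi.
Effective throat t_e = 0.707 × 0.375 = 0.2651 in.
Total length L = 31 in; A_we = 0.2651 × 31 = 8.219 in².
F_nw = 0.6 F_EXX = 0.6 × 100 = 60 ksi.
φR_n = 0.75 × 60 × 8.219 = 369.8 kip.

φR_n ≈ 370 kip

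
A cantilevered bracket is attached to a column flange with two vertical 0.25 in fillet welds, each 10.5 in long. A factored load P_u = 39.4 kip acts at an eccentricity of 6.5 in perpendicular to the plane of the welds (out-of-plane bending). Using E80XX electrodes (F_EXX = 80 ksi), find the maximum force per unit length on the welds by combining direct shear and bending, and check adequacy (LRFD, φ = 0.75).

f_max ≈ 7.22 kip/in; NOT adequate

L_w = 2 × 10.5 = 21 in; section modulus (unit throat) S = 2 × L²/6 = 36.75 in².
Direct shear f_v = P/L_w = 39.4/21 = 1.876 kip/in.
Moment M = P × e = 39.4 × 6.5 = 256.1 kip·in; bending f_b = M/S = 6.969 kip/in.
f_max = √(f_v² + f_b²) = √(1.876² + 6.969²) = 7.217 kip/in.
φr_n = 0.75 × 0.6 × 80 × (0.707 × 0.25) = 6.363 kip/in → NOT adequate.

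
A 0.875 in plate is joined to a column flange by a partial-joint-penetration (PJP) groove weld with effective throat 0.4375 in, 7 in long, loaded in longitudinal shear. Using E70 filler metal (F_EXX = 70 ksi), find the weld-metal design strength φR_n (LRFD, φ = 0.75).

φR_n ≈ 96.5 kips

Effective throat (given) t_e = 0.4375 in.
A_we = 0.4375 × 7 = 3.062 in².
F_nw = 0.6 F_EXX = 42 ksi.
φR_n = 0.75 × 42 × 3.062 = 96.47 kips.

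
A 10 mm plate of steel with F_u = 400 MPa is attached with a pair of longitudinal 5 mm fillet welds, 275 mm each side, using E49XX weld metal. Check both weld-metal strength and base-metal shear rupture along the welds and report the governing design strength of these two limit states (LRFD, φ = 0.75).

φR_n ≈ 429 kN (weld metal governs)

E49XX → F_EXX = 490 MPa.
t_e = 0.707 × 5 = 3.535 mm; L = 550 mm.
Weld metal: φR_n = 0.75 × 0.6 × 490 × 3.535 × 550 × 10⁻³ = 428.7 kN.
Base metal (shear rupture): φR_n = 0.75 × 0.6 × 400 × 10 × 550 × 10⁻³ = 990 kN.
Governing: weld metal.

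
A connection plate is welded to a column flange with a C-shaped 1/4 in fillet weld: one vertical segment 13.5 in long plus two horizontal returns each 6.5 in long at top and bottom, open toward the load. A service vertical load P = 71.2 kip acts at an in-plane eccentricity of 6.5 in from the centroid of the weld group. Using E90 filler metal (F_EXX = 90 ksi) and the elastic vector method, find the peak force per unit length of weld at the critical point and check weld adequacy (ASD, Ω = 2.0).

Total weld length L_w = 26.5 in. Treat welds as unit-width lines.
Centroid: x̄ = 2×6.5×3.25 / 26.5 = 1.594 in from the vertical weld.
Polar moment about centroid: J = I_x + I_y = [13.5³/12 + 2×6.5×6.75²] + [13.5×1.594² + 2(6.5³/12 + 6.5×1.656²)] = 913.1 in³.
Direct shear f_v = P/L_w = 71.2 / 26.5 = 2.687 kip/in (vertical).
Torsion M = P·e = 71.2 × 6.5 = 462.8 kip·in.
Critical point at (x, y) = (4.906, 6.75) from centroid. f_tx = M·y/J = 3.421 kip/in; f_ty = M·x/J = 2.487 kip/in.
Resultant f_max = √[f_tx² + (f_v + f_ty)²] = √[3.421² + (2.687 + 2.487)²] = 6.202 kip/in.
Capacity per unit length: r_n/Ω = (1/2.0) × 0.6 × 90 × (0.707 × 0.25) = 4.772 kip/in.
6.202 > 4.772 → NOT adequate.

f_max ≈ 6.2 kip/in; NOT adequate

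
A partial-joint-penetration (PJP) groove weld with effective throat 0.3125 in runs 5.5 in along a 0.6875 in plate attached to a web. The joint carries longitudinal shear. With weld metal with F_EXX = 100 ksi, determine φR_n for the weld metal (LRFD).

Effective throat (given) t_e = 0.3125 in.
A_we = 0.3125 × 5.5 = 1.719 in².
F_nw = 0.6 F_EXX = 60 ksi.
φR_n = 0.75 × 60 × 1.719 = 77.34 kip.

φR_n ≈ 77.3 kip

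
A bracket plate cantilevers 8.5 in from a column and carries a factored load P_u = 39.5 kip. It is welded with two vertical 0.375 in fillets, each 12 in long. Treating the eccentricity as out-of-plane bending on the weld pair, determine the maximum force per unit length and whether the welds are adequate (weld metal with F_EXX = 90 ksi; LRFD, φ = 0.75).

f_max ≈ 7.19 kip/in; adequate

L_w = 2 × 12 = 24 in; section modulus (unit throat) S = 2 × L²/6 = 48 in².
Direct shear f_v = P/L_w = 39.5/24 = 1.646 kip/in.
Moment M = P × e = 39.5 × 8.5 = 335.75 kip·in; bending f_b = M/S = 6.995 kip/in.
f_max = √(f_v² + f_b²) = √(1.646² + 6.995²) = 7.186 kip/in.
φr_n = 0.75 × 0.6 × 90 × (0.707 × 0.375) = 10.74 kip/in → adequate.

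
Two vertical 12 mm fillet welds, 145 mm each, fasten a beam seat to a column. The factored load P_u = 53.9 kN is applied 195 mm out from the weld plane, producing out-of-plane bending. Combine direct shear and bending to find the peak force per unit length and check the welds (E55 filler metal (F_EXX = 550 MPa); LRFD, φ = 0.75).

L_w = 2 × 145 = 290 mm; section modulus (unit throat) S = 2 × L²/6 = 7008 mm².
Direct shear f_v = P/L_w = 53.9×10³/290 = 185.9 N/mm.
Moment M = P × e = 53.9×10³ × 195 = 10510000 N·mm; bending f_b = M/S = 1500 N/mm.
f_max = √(f_v² + f_b²) = √(185.9² + 1500²) = 1511 N/mm.
φr_n = 0.75 × 0.6 × 550 × (0.707 × 12) = 2100 N/mm → adequate.

f_max ≈ 1510 N/mm; adequate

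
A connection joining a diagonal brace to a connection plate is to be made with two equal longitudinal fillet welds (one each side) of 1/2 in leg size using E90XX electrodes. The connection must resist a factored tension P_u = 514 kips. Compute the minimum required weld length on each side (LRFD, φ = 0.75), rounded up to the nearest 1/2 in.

L = 18 in on each side

E90XX → F_EXX = 90 ksi.
Throat t_e = 0.707 × 0.5 = 0.3535 in.
φr_n = 0.75 × 0.6 × 90 × 0.3535 = 14.32 kips/in.
L_req = P_u / φr_n = 514 / 14.32 = 35.9 in total.
Per side: 35.9 / 2 = 17.95 in.
Round up → use L = 18 in on each side.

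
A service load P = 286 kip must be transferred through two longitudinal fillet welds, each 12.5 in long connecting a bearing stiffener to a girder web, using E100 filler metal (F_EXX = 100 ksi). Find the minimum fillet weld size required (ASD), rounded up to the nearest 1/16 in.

Total weld length L = 25 in.
Required throat t_e = P × Ω / (0.6 F_EXX × L) = 286 × 2.0 / (0.6 × 100 × 25) = 0.3813 in.
Required leg w = t_e / 0.707 = 0.5394 in → use 9/16 in.

w = 9/16 in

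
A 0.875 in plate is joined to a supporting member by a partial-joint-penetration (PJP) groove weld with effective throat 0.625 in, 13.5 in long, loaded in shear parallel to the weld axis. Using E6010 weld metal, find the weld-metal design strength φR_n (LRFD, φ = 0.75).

φR_n ≈ 228 kips

E60XX → F_EXX = 60 ksi.
Effective throat (given) t_e = 0.625 in.
A_we = 0.625 × 13.5 = 8.438 in².
F_nw = 0.6 F_EXX = 36 ksi.
φR_n = 0.75 × 36 × 8.438 = 227.8 kips.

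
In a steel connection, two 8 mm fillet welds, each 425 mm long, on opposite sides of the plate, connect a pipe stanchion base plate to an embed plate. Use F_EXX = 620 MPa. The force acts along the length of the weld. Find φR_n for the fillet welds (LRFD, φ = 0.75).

Effective throat t_e = 0.707 × 8 = 5.656 mm.
Total length L = 850 mm; A_we = 5.656 × 850 = 4808 mm².
F_nw = 0.6 F_EXX = 0.6 × 620 = 372 MPa.
φR_n = 0.75 × 372 × 4808 × 10⁻³ = 1341 kN.

φR_n ≈ 1340 kN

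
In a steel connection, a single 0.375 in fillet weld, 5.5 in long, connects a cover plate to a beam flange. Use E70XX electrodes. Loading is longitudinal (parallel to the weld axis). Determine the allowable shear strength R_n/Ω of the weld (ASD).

R_n/Ω ≈ 30.6 kip

E70XX → F_EXX = 70 ksi.
Effective throat t_e = 0.707 × 0.375 = 0.2651 in.
Total length L = 5.5 in; A_we = 0.2651 × 5.5 = 1.458 in².
F_nw = 0.6 F_EXX = 0.6 × 70 = 42 ksi.
R_n = 42 × 1.458 = 61.24 kip; R_n/Ω = 61.24/2.0 = 30.62 kip.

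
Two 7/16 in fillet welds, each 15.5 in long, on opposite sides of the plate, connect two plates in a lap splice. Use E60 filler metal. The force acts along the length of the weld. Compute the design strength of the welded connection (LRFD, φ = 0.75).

E60XX → F_EXX = 60 ksi.
Effective throat t_e = 0.707 × 0.4375 = 0.3093 in.
Total length L = 31 in; A_we = 0.3093 × 31 = 9.589 in².
F_nw = 0.6 F_EXX = 0.6 × 60 = 36 ksi.
φR_n = 0.75 × 36 × 9.589 = 258.9 kip.

φR_n ≈ 259 kip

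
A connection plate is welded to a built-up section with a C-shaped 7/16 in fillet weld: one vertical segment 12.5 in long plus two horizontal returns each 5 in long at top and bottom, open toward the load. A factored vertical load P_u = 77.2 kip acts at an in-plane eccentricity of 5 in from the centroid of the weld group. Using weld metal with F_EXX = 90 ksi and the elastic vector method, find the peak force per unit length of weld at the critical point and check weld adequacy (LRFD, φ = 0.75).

f_max ≈ 7.1 kip/in; adequate

Total weld length L_w = 22.5 in. Treat welds as unit-width lines.
Centroid: x̄ = 2×5×2.5 / 22.5 = 1.111 in from the vertical weld.
Polar moment about centroid: J = I_x + I_y = [12.5³/12 + 2×5×6.25²] + [12.5×1.111² + 2(5³/12 + 5×1.389²)] = 608.9 in³.
Direct shear f_v = P/L_w = 77.2 / 22.5 = 3.431 kip/in (vertical).
Torsion M = P·e = 77.2 × 5 = 386 kip·in.
Critical point at (x, y) = (3.889, 6.25) from centroid. f_tx = M·y/J = 3.962 kip/in; f_ty = M·x/J = 2.465 kip/in.
Resultant f_max = √[f_tx² + (f_v + f_ty)²] = √[3.962² + (3.431 + 2.465)²] = 7.104 kip/in.
Capacity per unit length: φr_n = 0.75 × 0.6 × 90 × (0.707 × 0.4375) = 12.53 kip/in.
7.104 ≤ 12.53 → adequate.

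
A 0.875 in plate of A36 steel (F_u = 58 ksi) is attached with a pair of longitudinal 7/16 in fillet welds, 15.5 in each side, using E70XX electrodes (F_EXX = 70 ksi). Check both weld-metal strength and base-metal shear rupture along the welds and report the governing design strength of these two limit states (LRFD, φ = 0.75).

t_e = 0.707 × 0.4375 = 0.3093 in; L = 31 in.
Weld metal: φR_n = 0.75 × 0.6 × 70 × 0.3093 × 31 = 302 kips.
Base metal (shear rupture): φR_n = 0.75 × 0.6 × 58 × 0.875 × 31 = 708 kips.
Governing: weld metal.

φR_n ≈ 302 kips (weld metal governs)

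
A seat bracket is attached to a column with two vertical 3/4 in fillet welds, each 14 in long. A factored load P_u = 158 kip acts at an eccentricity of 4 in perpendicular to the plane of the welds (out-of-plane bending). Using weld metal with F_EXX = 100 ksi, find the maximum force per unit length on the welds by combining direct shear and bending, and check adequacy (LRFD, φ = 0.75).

L_w = 2 × 14 = 28 in; section modulus (unit throat) S = 2 × L²/6 = 65.33 in².
Direct shear f_v = P/L_w = 158/28 = 5.643 kip/in.
Moment M = P × e = 158 × 4 = 632 kip·in; bending f_b = M/S = 9.673 kip/in.
f_max = √(f_v² + f_b²) = √(5.643² + 9.673²) = 11.2 kip/in.
φr_n = 0.75 × 0.6 × 100 × (0.707 × 0.75) = 23.86 kip/in → adequate.

f_max ≈ 11.2 kip/in; adequate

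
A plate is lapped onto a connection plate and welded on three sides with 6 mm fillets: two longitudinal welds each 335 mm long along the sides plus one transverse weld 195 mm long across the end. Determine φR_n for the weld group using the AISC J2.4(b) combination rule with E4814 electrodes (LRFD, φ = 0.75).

E48XX → F_EXX = 480 MPa.
t_e = 0.707 × 6 = 4.242 mm.
R_nwl = 0.6 × 480 × 4.242 × 670 × 10⁻³ = 818.5 kN (longitudinal, 2 welds).
R_nwt = 0.6 × 480 × 4.242 × 195 × 10⁻³ = 238.2 kN (transverse, base value).
(i) R_nwl + R_nwt = 1057 kN; (ii) 0.85 R_nwl + 1.5 R_nwt = 1053 kN.
R_n = max = 1057 kN [governs: (i)]; φR_n = 792.6 kN.

φR_n ≈ 793 kN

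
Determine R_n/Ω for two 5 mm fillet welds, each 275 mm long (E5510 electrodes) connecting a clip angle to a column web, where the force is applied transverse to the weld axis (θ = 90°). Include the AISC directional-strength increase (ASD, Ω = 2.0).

E55XX → F_EXX = 550 MPa.
t_e = 0.707 × 5 = 3.535 mm; A_we = 3.535 × 550 = 1944 mm².
Directional factor: 1.0 + 0.5 sin^1.5(90°) = 1.5.
F_nw = 0.6 × 550 × 1.5 = 495 MPa.
R_n/Ω = (495 × 1944) / 2.0 × 10⁻³ = 481.2 kN.

R_n/Ω ≈ 481 kN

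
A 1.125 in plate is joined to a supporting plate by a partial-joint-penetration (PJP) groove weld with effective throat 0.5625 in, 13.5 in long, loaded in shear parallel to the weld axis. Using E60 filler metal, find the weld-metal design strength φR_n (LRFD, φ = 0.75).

E60XX → F_EXX = 60 ksi.
Effective throat (given) t_e = 0.5625 in.
A_we = 0.5625 × 13.5 = 7.594 in².
F_nw = 0.6 F_EXX = 36 ksi.
φR_n = 0.75 × 36 × 7.594 = 205 kips.

φR_n ≈ 205 kips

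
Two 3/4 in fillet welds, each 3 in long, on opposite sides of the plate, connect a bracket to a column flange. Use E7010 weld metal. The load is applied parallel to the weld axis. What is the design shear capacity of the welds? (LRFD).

φR_n ≈ 100 kips

E70XX → F_EXX = 70 ksi.
Effective throat t_e = 0.707 × 0.75 = 0.5302 in.
Total length L = 6 in; A_we = 0.5302 × 6 = 3.181 in².
F_nw = 0.6 F_EXX = 0.6 × 70 = 42 ksi.
φR_n = 0.75 × 42 × 3.181 = 100.2 kips.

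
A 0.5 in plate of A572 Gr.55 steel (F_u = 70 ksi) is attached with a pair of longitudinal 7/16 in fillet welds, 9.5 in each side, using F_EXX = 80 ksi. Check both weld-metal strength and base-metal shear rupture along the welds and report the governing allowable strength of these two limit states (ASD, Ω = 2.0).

t_e = 0.707 × 0.4375 = 0.3093 in; L = 19 in.
Weld metal: R_n/Ω = (1/2.0) × 0.6 × 80 × 0.3093 × 19 = 141 kip.
Base metal (shear rupture): R_n/Ω = (1/2.0) × 0.6 × 70 × 0.5 × 19 = 199.5 kip.
Governing: weld metal.

R_n/Ω ≈ 141 kip (weld metal governs)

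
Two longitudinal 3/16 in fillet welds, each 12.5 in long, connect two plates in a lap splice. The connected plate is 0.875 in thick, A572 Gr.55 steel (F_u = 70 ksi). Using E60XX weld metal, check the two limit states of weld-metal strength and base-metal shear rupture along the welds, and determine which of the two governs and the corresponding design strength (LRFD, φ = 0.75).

E60XX → F_EXX = 60 ksi.
t_e = 0.707 × 0.1875 = 0.1326 in; L = 25 in.
Weld metal: φR_n = 0.75 × 0.6 × 60 × 0.1326 × 25 = 89.48 kips.
Base metal (shear rupture): φR_n = 0.75 × 0.6 × 70 × 0.875 × 25 = 689.1 kips.
Governing: weld metal.

φR_n ≈ 89.5 kips (weld metal governs)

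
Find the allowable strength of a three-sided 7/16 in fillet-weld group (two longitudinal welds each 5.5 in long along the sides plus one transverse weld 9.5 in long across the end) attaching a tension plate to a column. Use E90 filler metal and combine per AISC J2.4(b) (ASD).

E90XX → F_EXX = 90 ksi.
t_e = 0.707 × 0.4375 = 0.3093 in.
R_nwl = 0.6 × 90 × 0.3093 × 11 = 183.7 kips (longitudinal, 2 welds).
R_nwt = 0.6 × 90 × 0.3093 × 9.5 = 158.7 kips (transverse, base value).
(i) R_nwl + R_nwt = 342.4 kips; (ii) 0.85 R_nwl + 1.5 R_nwt = 394.2 kips.
R_n = max = 394.2 kips [governs: (ii)]; R_n/Ω = 197.1 kips.

R_n/Ω ≈ 197 kips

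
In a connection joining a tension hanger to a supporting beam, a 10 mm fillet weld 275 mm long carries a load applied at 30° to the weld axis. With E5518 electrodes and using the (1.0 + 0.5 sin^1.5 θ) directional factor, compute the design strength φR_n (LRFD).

E55XX → F_EXX = 550 MPa.
t_e = 0.707 × 10 = 7.07 mm; A_we = 7.07 × 275 = 1944 mm².
Directional factor: 1.0 + 0.5 sin^1.5(30°) = 1.177.
F_nw = 0.6 × 550 × 1.177 = 388.3 MPa.
φR_n = 0.75 × 388.3 × 1944 × 10⁻³ = 566.3 kN.

φR_n ≈ 566 kN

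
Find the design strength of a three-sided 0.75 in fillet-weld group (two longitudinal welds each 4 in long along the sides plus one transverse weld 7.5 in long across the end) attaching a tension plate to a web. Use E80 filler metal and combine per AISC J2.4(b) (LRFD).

E80XX → F_EXX = 80 ksi.
t_e = 0.707 × 0.75 = 0.5302 in.
R_nwl = 0.6 × 80 × 0.5302 × 8 = 203.6 kips (longitudinal, 2 welds).
R_nwt = 0.6 × 80 × 0.5302 × 7.5 = 190.9 kips (transverse, base value).
(i) R_nwl + R_nwt = 394.5 kips; (ii) 0.85 R_nwl + 1.5 R_nwt = 459.4 kips.
R_n = max = 459.4 kips [governs: (ii)]; φR_n = 344.6 kips.

φR_n ≈ 345 kips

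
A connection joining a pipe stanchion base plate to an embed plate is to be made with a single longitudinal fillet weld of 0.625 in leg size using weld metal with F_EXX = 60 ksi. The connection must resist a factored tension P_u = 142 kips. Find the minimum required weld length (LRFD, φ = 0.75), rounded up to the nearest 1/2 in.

L = 12 in

Throat t_e = 0.707 × 0.625 = 0.4419 in.
φr_n = 0.75 × 0.6 × 60 × 0.4419 = 11.93 kips/in.
L_req = P_u / φr_n = 142 / 11.93 = 11.9 in total.
Round up → use L = 12 in.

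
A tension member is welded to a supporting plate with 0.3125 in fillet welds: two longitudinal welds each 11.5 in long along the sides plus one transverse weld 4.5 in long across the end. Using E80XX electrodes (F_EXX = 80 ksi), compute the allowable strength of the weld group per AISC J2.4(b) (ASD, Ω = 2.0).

t_e = 0.707 × 0.3125 = 0.2209 in.
R_nwl = 0.6 × 80 × 0.2209 × 23 = 243.9 kip (longitudinal, 2 welds).
R_nwt = 0.6 × 80 × 0.2209 × 4.5 = 47.72 kip (transverse, base value).
(i) R_nwl + R_nwt = 291.6 kip; (ii) 0.85 R_nwl + 1.5 R_nwt = 278.9 kip.
R_n = max = 291.6 kip [governs: (i)]; R_n/Ω = 145.8 kip.

R_n/Ω ≈ 146 kip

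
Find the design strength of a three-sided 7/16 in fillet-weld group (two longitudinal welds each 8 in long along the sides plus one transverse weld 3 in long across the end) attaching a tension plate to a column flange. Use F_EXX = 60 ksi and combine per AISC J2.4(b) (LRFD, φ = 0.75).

t_e = 0.707 × 0.4375 = 0.3093 in.
R_nwl = 0.6 × 60 × 0.3093 × 16 = 178.2 kips (longitudinal, 2 welds).
R_nwt = 0.6 × 60 × 0.3093 × 3 = 33.41 kips (transverse, base value).
(i) R_nwl + R_nwt = 211.6 kips; (ii) 0.85 R_nwl + 1.5 R_nwt = 201.5 kips.
R_n = max = 211.6 kips [governs: (i)]; φR_n = 158.7 kips.

φR_n ≈ 159 kips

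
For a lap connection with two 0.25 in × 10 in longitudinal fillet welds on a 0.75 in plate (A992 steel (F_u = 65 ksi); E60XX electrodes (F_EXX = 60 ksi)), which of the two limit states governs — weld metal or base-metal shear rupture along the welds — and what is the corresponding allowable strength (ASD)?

R_n/Ω ≈ 63.6 kip (weld metal governs)

t_e = 0.707 × 0.25 = 0.1767 in; L = 20 in.
Weld metal: R_n/Ω = (1/2.0) × 0.6 × 60 × 0.1767 × 20 = 63.63 kip.
Base metal (shear rupture): R_n/Ω = (1/2.0) × 0.6 × 65 × 0.75 × 20 = 292.5 kip.
Governing: weld metal.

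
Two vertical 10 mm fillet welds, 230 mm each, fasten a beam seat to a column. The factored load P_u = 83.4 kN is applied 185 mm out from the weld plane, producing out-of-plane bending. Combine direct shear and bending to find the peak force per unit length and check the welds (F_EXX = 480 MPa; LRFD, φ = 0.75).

f_max ≈ 894 N/mm; adequate

L_w = 2 × 230 = 460 mm; section modulus (unit throat) S = 2 × L²/6 = 17630 mm².
Direct shear f_v = P/L_w = 83.4×10³/460 = 181.3 N/mm.
Moment M = P × e = 83.4×10³ × 185 = 15429000 N·mm; bending f_b = M/S = 875 N/mm.
f_max = √(f_v² + f_b²) = √(181.3² + 875²) = 893.6 N/mm.
φr_n = 0.75 × 0.6 × 480 × (0.707 × 10) = 1527 N/mm → adequate.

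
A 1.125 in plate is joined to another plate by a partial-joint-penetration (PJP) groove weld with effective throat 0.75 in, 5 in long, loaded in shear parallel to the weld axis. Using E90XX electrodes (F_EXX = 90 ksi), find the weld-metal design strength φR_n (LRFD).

φR_n ≈ 152 kip

Effective throat (given) t_e = 0.75 in.
A_we = 0.75 × 5 = 3.75 in².
F_nw = 0.6 F_EXX = 54 ksi.
φR_n = 0.75 × 54 × 3.75 = 151.9 kip.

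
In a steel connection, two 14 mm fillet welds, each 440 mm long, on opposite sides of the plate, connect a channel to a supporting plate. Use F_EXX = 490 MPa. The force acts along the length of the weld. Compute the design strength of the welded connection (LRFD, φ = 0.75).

Effective throat t_e = 0.707 × 14 = 9.898 mm.
Total length L = 880 mm; A_we = 9.898 × 880 = 8710 mm².
F_nw = 0.6 F_EXX = 0.6 × 490 = 294 MPa.
φR_n = 0.75 × 294 × 8710 × 10⁻³ = 1921 kN.

φR_n ≈ 1920 kN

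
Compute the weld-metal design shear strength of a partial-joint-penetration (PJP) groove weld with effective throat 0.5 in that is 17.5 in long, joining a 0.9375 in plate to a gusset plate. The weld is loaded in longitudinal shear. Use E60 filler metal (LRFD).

φR_n ≈ 236 kip

E60XX → F_EXX = 60 ksi.
Effective throat (given) t_e = 0.5 in.
A_we = 0.5 × 17.5 = 8.75 in².
F_nw = 0.6 F_EXX = 36 ksi.
φR_n = 0.75 × 36 × 8.75 = 236.2 kip.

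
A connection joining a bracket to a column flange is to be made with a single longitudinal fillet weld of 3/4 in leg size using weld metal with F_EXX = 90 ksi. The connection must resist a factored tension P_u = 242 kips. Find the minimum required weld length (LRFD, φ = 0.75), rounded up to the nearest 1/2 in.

L = 11.5 in

Throat t_e = 0.707 × 0.75 = 0.5302 in.
φr_n = 0.75 × 0.6 × 90 × 0.5302 = 21.48 kips/in.
L_req = P_u / φr_n = 242 / 21.48 = 11.27 in total.
Round up → use L = 11.5 in.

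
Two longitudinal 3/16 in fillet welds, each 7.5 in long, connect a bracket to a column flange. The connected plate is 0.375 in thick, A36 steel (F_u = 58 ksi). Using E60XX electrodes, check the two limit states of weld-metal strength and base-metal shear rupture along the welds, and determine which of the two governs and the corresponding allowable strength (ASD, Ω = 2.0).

E60XX → F_EXX = 60 ksi.
t_e = 0.707 × 0.1875 = 0.1326 in; L = 15 in.
Weld metal: R_n/Ω = (1/2.0) × 0.6 × 60 × 0.1326 × 15 = 35.79 kips.
Base metal (shear rupture): R_n/Ω = (1/2.0) × 0.6 × 58 × 0.375 × 15 = 97.87 kips.
Governing: weld metal.

R_n/Ω ≈ 35.8 kips (weld metal governs)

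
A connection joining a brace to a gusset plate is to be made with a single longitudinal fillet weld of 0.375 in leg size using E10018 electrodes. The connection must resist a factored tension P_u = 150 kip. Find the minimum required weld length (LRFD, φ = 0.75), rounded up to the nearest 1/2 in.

L = 13 in

E100XX → F_EXX = 100 ksi.
Throat t_e = 0.707 × 0.375 = 0.2651 in.
φr_n = 0.75 × 0.6 × 100 × 0.2651 = 11.93 kip/in.
L_req = P_u / φr_n = 150 / 11.93 = 12.57 in total.
Round up → use L = 13 in.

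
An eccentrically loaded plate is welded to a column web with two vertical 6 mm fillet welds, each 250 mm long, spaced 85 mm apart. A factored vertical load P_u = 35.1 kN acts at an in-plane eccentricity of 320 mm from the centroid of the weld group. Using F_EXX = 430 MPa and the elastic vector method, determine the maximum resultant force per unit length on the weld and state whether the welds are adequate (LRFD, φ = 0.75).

f_max ≈ 450 N/mm; adequate

Total weld length L_w = 500 mm. Treat welds as unit-width lines.
Polar moment about centroid: J = 2[d³/12 + d(b/2)²] = 2[250³/12 + 250×42.5²] = 3507000 mm³.
Direct shear f_v = P/L_w = 35.1×10³ / 500 = 70.2 N/mm (vertical).
Torsion M = P·e = 35.1×10³ × 320 = 11232000 N·mm.
Critical point at (x, y) = (42.5, 125) from centroid. f_tx = M·y/J = 400.3 N/mm; f_ty = M·x/J = 136.1 N/mm.
Resultant f_max = √[f_tx² + (f_v + f_ty)²] = √[400.3² + (70.2 + 136.1)²] = 450.3 N/mm.
Capacity per unit length: φr_n = 0.75 × 0.6 × 430 × (0.707 × 6) = 820.8 N/mm.
450.3 ≤ 820.8 → adequate.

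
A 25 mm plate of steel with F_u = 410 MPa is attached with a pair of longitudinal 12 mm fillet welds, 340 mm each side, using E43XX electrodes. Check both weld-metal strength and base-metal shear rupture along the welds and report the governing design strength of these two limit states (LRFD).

φR_n ≈ 1120 kN (weld metal governs)

E43XX → F_EXX = 430 MPa.
t_e = 0.707 × 12 = 8.484 mm; L = 680 mm.
Weld metal: φR_n = 0.75 × 0.6 × 430 × 8.484 × 680 × 10⁻³ = 1116 kN.
Base metal (shear rupture): φR_n = 0.75 × 0.6 × 410 × 25 × 680 × 10⁻³ = 3136 kN.
Governing: weld metal.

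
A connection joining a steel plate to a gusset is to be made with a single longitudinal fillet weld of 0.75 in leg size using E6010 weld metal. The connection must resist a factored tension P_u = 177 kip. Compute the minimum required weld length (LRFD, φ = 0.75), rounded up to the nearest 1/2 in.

L = 12.5 in

E60XX → F_EXX = 60 ksi.
Throat t_e = 0.707 × 0.75 = 0.5302 in.
φr_n = 0.75 × 0.6 × 60 × 0.5302 = 14.32 kip/in.
L_req = P_u / φr_n = 177 / 14.32 = 12.36 in total.
Round up → use L = 12.5 in.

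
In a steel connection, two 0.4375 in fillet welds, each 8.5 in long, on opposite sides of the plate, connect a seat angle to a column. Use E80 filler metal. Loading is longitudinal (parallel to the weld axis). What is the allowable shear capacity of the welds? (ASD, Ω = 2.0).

E80XX → F_EXX = 80 ksi.
Effective throat t_e = 0.707 × 0.4375 = 0.3093 in.
Total length L = 17 in; A_we = 0.3093 × 17 = 5.258 in².
F_nw = 0.6 F_EXX = 0.6 × 80 = 48 ksi.
R_n = 48 × 5.258 = 252.4 kip; R_n/Ω = 252.4/2.0 = 126.2 kip.

R_n/Ω ≈ 126 kip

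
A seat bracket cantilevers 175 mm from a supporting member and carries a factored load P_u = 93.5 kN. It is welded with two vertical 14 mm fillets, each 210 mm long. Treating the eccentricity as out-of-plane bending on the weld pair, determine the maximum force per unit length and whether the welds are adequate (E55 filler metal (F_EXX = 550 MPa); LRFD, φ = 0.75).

L_w = 2 × 210 = 420 mm; section modulus (unit throat) S = 2 × L²/6 = 14700 mm².
Direct shear f_v = P/L_w = 93.5×10³/420 = 222.6 N/mm.
Moment M = P × e = 93.5×10³ × 175 = 16362000 N·mm; bending f_b = M/S = 1113 N/mm.
f_max = √(f_v² + f_b²) = √(222.6² + 1113²) = 1135 N/mm.
φr_n = 0.75 × 0.6 × 550 × (0.707 × 14) = 2450 N/mm → adequate.

f_max ≈ 1140 N/mm; adequate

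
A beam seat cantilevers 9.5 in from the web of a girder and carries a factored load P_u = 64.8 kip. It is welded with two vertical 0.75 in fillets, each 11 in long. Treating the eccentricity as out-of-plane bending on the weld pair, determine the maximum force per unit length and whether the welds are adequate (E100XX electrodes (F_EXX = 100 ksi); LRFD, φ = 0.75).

f_max ≈ 15.5 kip/in; adequate

L_w = 2 × 11 = 22 in; section modulus (unit throat) S = 2 × L²/6 = 40.33 in².
Direct shear f_v = P/L_w = 64.8/22 = 2.945 kip/in.
Moment M = P × e = 64.8 × 9.5 = 615.6 kip·in; bending f_b = M/S = 15.26 kip/in.
f_max = √(f_v² + f_b²) = √(2.945² + 15.26²) = 15.54 kip/in.
φr_n = 0.75 × 0.6 × 100 × (0.707 × 0.75) = 23.86 kip/in → adequate.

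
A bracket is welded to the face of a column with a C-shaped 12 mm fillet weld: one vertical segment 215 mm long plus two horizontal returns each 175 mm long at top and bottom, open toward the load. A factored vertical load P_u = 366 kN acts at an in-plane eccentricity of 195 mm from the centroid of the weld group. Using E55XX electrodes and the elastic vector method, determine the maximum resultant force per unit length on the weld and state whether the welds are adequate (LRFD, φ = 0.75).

f_max ≈ 2230 N/mm; NOT adequate

E55XX → F_EXX = 550 MPa.
Total weld length L_w = 565 mm. Treat welds as unit-width lines.
Centroid: x̄ = 2×175×87.5 / 565 = 54.2 mm from the vertical weld.
Polar moment about centroid: J = I_x + I_y = [215³/12 + 2×175×107.5²] + [215×54.2² + 2(175³/12 + 175×33.3²)] = 6786000 mm³.
Direct shear f_v = P/L_w = 366×10³ / 565 = 647.8 N/mm (vertical).
Torsion M = P·e = 366×10³ × 195 = 71370000 N·mm.
Critical point at (x, y) = (120.8, 107.5) from centroid. f_tx = M·y/J = 1131 N/mm; f_ty = M·x/J = 1270 N/mm.
Resultant f_max = √[f_tx² + (f_v + f_ty)²] = √[1131² + (647.8 + 1270)²] = 2227 N/mm.
Capacity per unit length: φr_n = 0.75 × 0.6 × 550 × (0.707 × 12) = 2100 N/mm.
2227 > 2100 → NOT adequate.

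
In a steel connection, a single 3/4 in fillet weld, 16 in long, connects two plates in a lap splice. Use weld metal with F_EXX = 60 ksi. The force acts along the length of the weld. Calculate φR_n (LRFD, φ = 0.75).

Effective throat t_e = 0.707 × 0.75 = 0.5302 in.
Total length L = 16 in; A_we = 0.5302 × 16 = 8.484 in².
F_nw = 0.6 F_EXX = 0.6 × 60 = 36 ksi.
φR_n = 0.75 × 36 × 8.484 = 229.1 kips.

φR_n ≈ 229 kips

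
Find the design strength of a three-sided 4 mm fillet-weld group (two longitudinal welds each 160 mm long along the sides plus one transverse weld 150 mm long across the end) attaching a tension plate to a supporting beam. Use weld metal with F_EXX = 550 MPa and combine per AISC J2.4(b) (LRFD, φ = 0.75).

φR_n ≈ 348 kN

t_e = 0.707 × 4 = 2.828 mm.
R_nwl = 0.6 × 550 × 2.828 × 320 × 10⁻³ = 298.6 kN (longitudinal, 2 welds).
R_nwt = 0.6 × 550 × 2.828 × 150 × 10⁻³ = 140 kN (transverse, base value).
(i) R_nwl + R_nwt = 438.6 kN; (ii) 0.85 R_nwl + 1.5 R_nwt = 463.8 kN.
R_n = max = 463.8 kN [governs: (ii)]; φR_n = 347.9 kN.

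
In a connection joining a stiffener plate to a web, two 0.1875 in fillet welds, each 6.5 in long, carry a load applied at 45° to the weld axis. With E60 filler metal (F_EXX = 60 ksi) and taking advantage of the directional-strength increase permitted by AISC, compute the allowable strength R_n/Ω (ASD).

t_e = 0.707 × 0.1875 = 0.1326 in; A_we = 0.1326 × 13 = 1.723 in².
Directional factor: 1.0 + 0.5 sin^1.5(45°) = 1.297.
F_nw = 0.6 × 60 × 1.297 = 46.7 ksi.
R_n/Ω = (46.7 × 1.723) / 2.0 = 40.24 kips.

R_n/Ω ≈ 40.2 kips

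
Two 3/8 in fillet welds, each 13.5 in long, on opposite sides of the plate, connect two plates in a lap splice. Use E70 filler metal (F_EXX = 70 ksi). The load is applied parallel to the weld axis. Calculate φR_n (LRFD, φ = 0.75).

Effective throat t_e = 0.707 × 0.375 = 0.2651 in.
Total length L = 27 in; A_we = 0.2651 × 27 = 7.158 in².
F_nw = 0.6 F_EXX = 0.6 × 70 = 42 ksi.
φR_n = 0.75 × 42 × 7.158 = 225.5 kips.

φR_n ≈ 225 kips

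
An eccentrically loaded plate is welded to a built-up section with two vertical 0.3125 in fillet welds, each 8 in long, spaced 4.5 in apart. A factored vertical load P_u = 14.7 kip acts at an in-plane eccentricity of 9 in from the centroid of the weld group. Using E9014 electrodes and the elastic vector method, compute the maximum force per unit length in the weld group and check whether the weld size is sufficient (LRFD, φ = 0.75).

E90XX → F_EXX = 90 ksi.
Total weld length L_w = 16 in. Treat welds as unit-width lines.
Polar moment about centroid: J = 2[d³/12 + d(b/2)²] = 2[8³/12 + 8×2.25²] = 166.3 in³.
Direct shear f_v = P/L_w = 14.7 / 16 = 0.9187 kip/in (vertical).
Torsion M = P·e = 14.7 × 9 = 132.3 kip·in.
Critical point at (x, y) = (2.25, 4) from centroid. f_tx = M·y/J = 3.182 kip/in; f_ty = M·x/J = 1.79 kip/in.
Resultant f_max = √[f_tx² + (f_v + f_ty)²] = √[3.182² + (0.9187 + 1.79)²] = 4.178 kip/in.
Capacity per unit length: φr_n = 0.75 × 0.6 × 90 × (0.707 × 0.3125) = 8.948 kip/in.
4.178 ≤ 8.948 → adequate.

f_max ≈ 4.18 kip/in; adequate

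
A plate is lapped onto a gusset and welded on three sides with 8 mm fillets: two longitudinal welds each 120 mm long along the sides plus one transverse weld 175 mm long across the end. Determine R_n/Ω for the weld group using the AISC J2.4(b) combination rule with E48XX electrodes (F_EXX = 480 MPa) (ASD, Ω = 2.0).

t_e = 0.707 × 8 = 5.656 mm.
R_nwl = 0.6 × 480 × 5.656 × 240 × 10⁻³ = 390.9 kN (longitudinal, 2 welds).
R_nwt = 0.6 × 480 × 5.656 × 175 × 10⁻³ = 285.1 kN (transverse, base value).
(i) R_nwl + R_nwt = 676 kN; (ii) 0.85 R_nwl + 1.5 R_nwt = 759.9 kN.
R_n = max = 759.9 kN [governs: (ii)]; R_n/Ω = 379.9 kN.

R_n/Ω ≈ 380 kN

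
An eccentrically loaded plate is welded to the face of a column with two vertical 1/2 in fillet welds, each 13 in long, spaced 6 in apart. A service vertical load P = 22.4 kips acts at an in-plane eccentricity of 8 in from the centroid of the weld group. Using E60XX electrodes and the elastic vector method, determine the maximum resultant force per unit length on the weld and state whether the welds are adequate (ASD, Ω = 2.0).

f_max ≈ 2.62 kip/in; adequate

E60XX → F_EXX = 60 ksi.
Total weld length L_w = 26 in. Treat welds as unit-width lines.
Polar moment about centroid: J = 2[d³/12 + d(b/2)²] = 2[13³/12 + 13×3²] = 600.2 in³.
Direct shear f_v = P/L_w = 22.4 / 26 = 0.8615 kip/in (vertical).
Torsion M = P·e = 22.4 × 8 = 179.2 kip·in.
Critical point at (x, y) = (3, 6.5) from centroid. f_tx = M·y/J = 1.941 kip/in; f_ty = M·x/J = 0.8958 kip/in.
Resultant f_max = √[f_tx² + (f_v + f_ty)²] = √[1.941² + (0.8615 + 0.8958)²] = 2.618 kip/in.
Capacity per unit length: r_n/Ω = (1/2.0) × 0.6 × 60 × (0.707 × 0.5) = 6.363 kip/in.
2.618 ≤ 6.363 → adequate.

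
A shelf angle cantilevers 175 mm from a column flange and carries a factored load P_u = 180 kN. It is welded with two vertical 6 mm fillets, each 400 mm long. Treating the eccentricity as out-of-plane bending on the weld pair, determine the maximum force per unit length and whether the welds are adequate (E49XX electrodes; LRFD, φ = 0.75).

E49XX → F_EXX = 490 MPa.
L_w = 2 × 400 = 800 mm; section modulus (unit throat) S = 2 × L²/6 = 53330 mm².
Direct shear f_v = P/L_w = 180×10³/800 = 225 N/mm.
Moment M = P × e = 180×10³ × 175 = 31500000 N·mm; bending f_b = M/S = 590.6 N/mm.
f_max = √(f_v² + f_b²) = √(225² + 590.6²) = 632 N/mm.
φr_n = 0.75 × 0.6 × 490 × (0.707 × 6) = 935.4 N/mm → adequate.

f_max ≈ 632 N/mm; adequate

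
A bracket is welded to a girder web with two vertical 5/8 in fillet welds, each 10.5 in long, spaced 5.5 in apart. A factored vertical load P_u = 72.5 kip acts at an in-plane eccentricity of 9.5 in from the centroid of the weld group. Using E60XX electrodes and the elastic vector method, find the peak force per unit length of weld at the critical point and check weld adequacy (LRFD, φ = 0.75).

E60XX → F_EXX = 60 ksi.
Total weld length L_w = 21 in. Treat welds as unit-width lines.
Polar moment about centroid: J = 2[d³/12 + d(b/2)²] = 2[10.5³/12 + 10.5×2.75²] = 351.8 in³.
Direct shear f_v = P/L_w = 72.5 / 21 = 3.452 kip/in (vertical).
Torsion M = P·e = 72.5 × 9.5 = 688.75 kip·in.
Critical point at (x, y) = (2.75, 5.25) from centroid. f_tx = M·y/J = 10.28 kip/in; f_ty = M·x/J = 5.385 kip/in.
Resultant f_max = √[f_tx² + (f_v + f_ty)²] = √[10.28² + (3.452 + 5.385)²] = 13.56 kip/in.
Capacity per unit length: φr_n = 0.75 × 0.6 × 60 × (0.707 × 0.625) = 11.93 kip/in.
13.56 > 11.93 → NOT adequate.

f_max ≈ 13.6 kip/in; NOT adequate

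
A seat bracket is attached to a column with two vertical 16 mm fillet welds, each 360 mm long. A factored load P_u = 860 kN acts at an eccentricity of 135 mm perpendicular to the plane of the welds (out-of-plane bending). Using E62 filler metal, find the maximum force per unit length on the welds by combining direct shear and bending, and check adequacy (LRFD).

f_max ≈ 2940 N/mm; adequate

E62XX → F_EXX = 620 MPa.
L_w = 2 × 360 = 720 mm; section modulus (unit throat) S = 2 × L²/6 = 43200 mm².
Direct shear f_v = P/L_w = 860×10³/720 = 1194 N/mm.
Moment M = P × e = 860×10³ × 135 = 116100000 N·mm; bending f_b = M/S = 2688 N/mm.
f_max = √(f_v² + f_b²) = √(1194² + 2688²) = 2941 N/mm.
φr_n = 0.75 × 0.6 × 620 × (0.707 × 16) = 3156 N/mm → adequate.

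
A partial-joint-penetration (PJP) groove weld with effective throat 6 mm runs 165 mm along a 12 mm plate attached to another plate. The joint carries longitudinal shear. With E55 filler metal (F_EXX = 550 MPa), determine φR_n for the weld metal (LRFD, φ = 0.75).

Effective throat (given) t_e = 6 mm.
A_we = 6 × 165 = 990 mm².
F_nw = 0.6 F_EXX = 330 MPa.
φR_n = 0.75 × 330 × 990 × 10⁻³ = 245 kN.

φR_n ≈ 245 kN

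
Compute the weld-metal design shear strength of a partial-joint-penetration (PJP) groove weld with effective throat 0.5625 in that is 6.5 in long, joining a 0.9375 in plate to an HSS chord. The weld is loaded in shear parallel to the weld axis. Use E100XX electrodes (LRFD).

φR_n ≈ 165 kips

E100XX → F_EXX = 100 ksi.
Effective throat (given) t_e = 0.5625 in.
A_we = 0.5625 × 6.5 = 3.656 in².
F_nw = 0.6 F_EXX = 60 ksi.
φR_n = 0.75 × 60 × 3.656 = 164.5 kips.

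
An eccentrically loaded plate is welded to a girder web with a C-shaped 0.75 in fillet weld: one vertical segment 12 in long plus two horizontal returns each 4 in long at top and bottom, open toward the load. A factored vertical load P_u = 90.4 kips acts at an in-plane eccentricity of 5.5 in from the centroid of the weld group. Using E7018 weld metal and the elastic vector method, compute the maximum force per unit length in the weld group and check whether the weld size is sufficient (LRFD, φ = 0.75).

E70XX → F_EXX = 70 ksi.
Total weld length L_w = 20 in. Treat welds as unit-width lines.
Centroid: x̄ = 2×4×2 / 20 = 0.8 in from the vertical weld.
Polar moment about centroid: J = I_x + I_y = [12³/12 + 2×4×6²] + [12×0.8² + 2(4³/12 + 4×1.2²)] = 461.9 in³.
Direct shear f_v = P/L_w = 90.4 / 20 = 4.52 kip/in (vertical).
Torsion M = P·e = 90.4 × 5.5 = 497.2 kip·in.
Critical point at (x, y) = (3.2, 6) from centroid. f_tx = M·y/J = 6.459 kip/in; f_ty = M·x/J = 3.445 kip/in.
Resultant f_max = √[f_tx² + (f_v + f_ty)²] = √[6.459² + (4.52 + 3.445)²] = 10.25 kip/in.
Capacity per unit length: φr_n = 0.75 × 0.6 × 70 × (0.707 × 0.75) = 16.7 kip/in.
10.25 ≤ 16.7 → adequate.

f_max ≈ 10.3 kip/in; adequate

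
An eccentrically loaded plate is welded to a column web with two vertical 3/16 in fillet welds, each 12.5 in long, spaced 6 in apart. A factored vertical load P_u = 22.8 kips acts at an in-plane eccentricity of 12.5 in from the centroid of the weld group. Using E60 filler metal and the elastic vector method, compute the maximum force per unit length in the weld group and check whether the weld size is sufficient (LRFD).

E60XX → F_EXX = 60 ksi.
Total weld length L_w = 25 in. Treat welds as unit-width lines.
Polar moment about centroid: J = 2[d³/12 + d(b/2)²] = 2[12.5³/12 + 12.5×3²] = 550.5 in³.
Direct shear f_v = P/L_w = 22.8 / 25 = 0.912 kip/in (vertical).
Torsion M = P·e = 22.8 × 12.5 = 285 kip·in.
Critical point at (x, y) = (3, 6.25) from centroid. f_tx = M·y/J = 3.236 kip/in; f_ty = M·x/J = 1.553 kip/in.
Resultant f_max = √[f_tx² + (f_v + f_ty)²] = √[3.236² + (0.912 + 1.553)²] = 4.068 kip/in.
Capacity per unit length: φr_n = 0.75 × 0.6 × 60 × (0.707 × 0.1875) = 3.579 kip/in.
4.068 > 3.579 → NOT adequate.

f_max ≈ 4.07 kip/in; NOT adequate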